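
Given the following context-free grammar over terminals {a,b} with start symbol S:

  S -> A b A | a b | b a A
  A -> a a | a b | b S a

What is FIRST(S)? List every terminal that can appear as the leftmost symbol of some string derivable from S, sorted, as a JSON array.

Compute FIRST by fixpoint:
[1]
  A via A→a a: +{a}
  A via A→b S a: +{b}
  S via S→A b A: +{a,b}
  S: {a,b}  A: {a,b}
[2] — fixpoint
  S: {a,b}  A: {a,b}

FIRST(S) = ["a", "b"]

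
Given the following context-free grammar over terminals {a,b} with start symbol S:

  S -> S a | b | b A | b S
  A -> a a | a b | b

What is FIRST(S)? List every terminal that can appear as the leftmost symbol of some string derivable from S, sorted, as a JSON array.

FIRST sets, iterate to fixpoint:
iter 1:
  A via A→a a: +{a}
  A via A→b: +{b}
  S via S→b: +{b}
  FIRST[S]={b}  FIRST[A]={a,b}
iter 2: (no change)
  FIRST[S]={b}  FIRST[A]={a,b}

FIRST(S) = ["b"]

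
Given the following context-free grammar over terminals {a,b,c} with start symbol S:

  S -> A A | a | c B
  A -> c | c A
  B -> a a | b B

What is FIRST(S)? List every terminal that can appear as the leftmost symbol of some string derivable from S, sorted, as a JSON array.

FIRST sets, iterate to fixpoint:
[1]
  A via A→c: +{c}
  B via B→a a: +{a}
  B via B→b B: +{b}
  S via S→A A: +{c}
  S via S→a: +{a}
  FIRST(S)={a,c}  FIRST(A)={c}  FIRST(B)={a,b}
[2] (stable)
  FIRST(S)={a,c}  FIRST(A)={c}  FIRST(B)={a,b}

FIRST(S) = ["a", "c"]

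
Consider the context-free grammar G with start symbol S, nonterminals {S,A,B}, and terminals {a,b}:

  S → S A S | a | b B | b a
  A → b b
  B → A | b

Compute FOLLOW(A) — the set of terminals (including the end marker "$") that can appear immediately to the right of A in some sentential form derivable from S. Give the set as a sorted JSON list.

Compute FIRST by fixpoint:
iter 1:
  A via A→b b: +{b}
  B via B→A: +{b}
  S via S→a: +{a}
  S via S→b B: +{b}
  FIRST[S]={a,b}  FIRST[A]={b}  FIRST[B]={b}
iter 2: (no change)
  FIRST[S]={a,b}  FIRST[A]={b}  FIRST[B]={b}

FOLLOW sets:
seed FOLLOW(S) with $
iter 1:
  S→S A S: FOLLOW(S) ⊇ FIRST(A) = {b}; new: +{b}
  S→S A S: FOLLOW(A) ⊇ FIRST(S) = {a,b}; new: +{a,b}
  S→b B: FOLLOW(B) ⊇ FOLLOW(S) ⊇ {$,b}; new: +{$,b}
  S: {$,b}  A: {a,b}  B: {$,b}
iter 2:
  B→A: FOLLOW(A) ⊇ FOLLOW(B) ⊇ {$,b}; new: +{$}
  S: {$,b}  A: {$,a,b}  B: {$,b}
iter 3: (stable)
  S: {$,b}  A: {$,a,b}  B: {$,b}

FOLLOW(A) = ["$", "a", "b"]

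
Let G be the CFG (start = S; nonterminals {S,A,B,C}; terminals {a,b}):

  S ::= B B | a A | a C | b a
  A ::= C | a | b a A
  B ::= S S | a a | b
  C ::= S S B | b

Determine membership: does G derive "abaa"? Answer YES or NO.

Convert to CNF:
  S -> B B | T0 T1 | T1 A | T1 C
  A -> S X2 | T0 X3 | a | b
  B -> S S | T1 T1 | b
  C -> S X4 | b
  T0 -> b
  T1 -> a
  X2 -> S B
  X3 -> T1 A
  X4 -> S B

CYK table (by increasing span):
  cell(0,0) a: {A,T1}  orig:{A}
  cell(1,1) b: {A,B,C,T0}  orig:{A,B,C}
  cell(2,2) a: {A,T1}  orig:{A}
  cell(3,3) a: {A,T1}  orig:{A}
  cell(0,1) ab: {S,X3}  orig:{S}
  cell(1,2) ba: {S}
  cell(2,3) aa: {B,S,X3}  orig:{B,S}
  cell(0,2) aba: ∅
  cell(1,3) baa: {A,S}
  cell(0,3) abaa: {B,S,X2,X3,X4}  orig:{B,S}

S ∈ T[0,3] ⇒ YES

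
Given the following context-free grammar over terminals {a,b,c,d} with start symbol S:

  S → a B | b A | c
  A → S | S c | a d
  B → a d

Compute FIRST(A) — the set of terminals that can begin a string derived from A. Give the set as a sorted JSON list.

FIRST iteration:
pass 1:
  A via A→a d: +{a}
  B via B→a d: +{a}
  S via S→a B: +{a}
  S via S→b A: +{b}
  S via S→c: +{c}
  FIRST(S)={a,b,c}  FIRST(A)={a}  FIRST(B)={a}
pass 2:
  A via A→S: +{b,c}
  FIRST(S)={a,b,c}  FIRST(A)={a,b,c}  FIRST(B)={a}
pass 3: — fixpoint
  FIRST(S)={a,b,c}  FIRST(A)={a,b,c}  FIRST(B)={a}

FIRST(A) = ["a", "b", "c"]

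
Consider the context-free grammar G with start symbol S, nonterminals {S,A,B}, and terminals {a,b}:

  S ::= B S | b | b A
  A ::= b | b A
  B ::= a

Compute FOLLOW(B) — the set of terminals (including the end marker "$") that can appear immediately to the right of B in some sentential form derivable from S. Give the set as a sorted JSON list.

FIRST sets, iterate to fixpoint:
pass 1:
  A via A→b: +{b}
  B via B→a: +{a}
  S via S→B S: +{a}
  S via S→b: +{b}
  FIRST(S)={a,b}  FIRST(A)={b}  FIRST(B)={a}
pass 2: done
  FIRST(S)={a,b}  FIRST(A)={b}  FIRST(B)={a}

FOLLOW sets:
initialize: $ ∈ FOLLOW(S)
iter 1:
  S→B S: FOLLOW(B) ⊇ FIRST(S) = {a,b}; new: +{a,b}
  S→b A: FOLLOW(A) ⊇ FOLLOW(S) ⊇ {$}; new: +{$}
  FOLLOW(S)={$}  FOLLOW(A)={$}  FOLLOW(B)={a,b}
iter 2: done
  FOLLOW(S)={$}  FOLLOW(A)={$}  FOLLOW(B)={a,b}

FOLLOW(B) = ["a", "b"]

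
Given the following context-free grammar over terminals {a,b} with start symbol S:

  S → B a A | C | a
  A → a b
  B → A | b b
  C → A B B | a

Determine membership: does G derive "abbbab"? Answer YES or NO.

Convert to CNF:
  S -> A X3 | B X4 | a
  A -> T0 T1
  B -> T0 T1 | T1 T1
  C -> A X2 | a
  T0 -> a
  T1 -> b
  X2 -> B B
  X3 -> B B
  X4 -> T0 A

CYK fill:
  [0..0]={C,S,T0}  "a"  orig:{C,S}
  [1..1]={T1}  "b"  orig:{}
  [2..2]={T1}  "b"  orig:{}
  [3..3]={T1}  "b"  orig:{}
  [4..4]={C,S,T0}  "a"  orig:{C,S}
  [5..5]={T1}  "b"  orig:{}
  [0..1]={A,B}  "ab"
  [1..2]={B}  "bb"
  [2..3]={B}  "bb"
  [3..4]=∅  "ba"
  [4..5]={A,B}  "ab"
  [0..2]=∅  "abb"
  [1..3]=∅  "bbb"
  [2..4]=∅  "bba"
  [3..5]=∅  "bab"
  [0..3]={X2,X3}  "abbb"  orig:{}
  [1..4]=∅  "bbba"
  [2..5]={X2,X3}  "bbab"  orig:{}
  [0..4]=∅  "abbba"
  [1..5]=∅  "bbbab"
  [0..5]={C,S}  "abbbab"

S ∈ T[0,5] ⇒ YES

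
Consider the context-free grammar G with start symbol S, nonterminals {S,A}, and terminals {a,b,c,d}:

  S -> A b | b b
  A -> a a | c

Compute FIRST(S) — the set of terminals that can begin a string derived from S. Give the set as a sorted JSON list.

Compute FIRST by fixpoint:
round 1:
  A via A→a a: +{a}
  A via A→c: +{c}
  S via S→A b: +{a,c}
  S via S→b b: +{b}
  FIRST(S)={a,b,c}  FIRST(A)={a,c}
round 2: done
  FIRST(S)={a,b,c}  FIRST(A)={a,c}

FIRST(S) = ["a", "b", "c"]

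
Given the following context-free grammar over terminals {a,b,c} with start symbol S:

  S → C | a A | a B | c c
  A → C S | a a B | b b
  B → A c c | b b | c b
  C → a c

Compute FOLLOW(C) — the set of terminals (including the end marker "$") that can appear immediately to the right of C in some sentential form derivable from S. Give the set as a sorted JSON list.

FIRST sets, iterate to fixpoint:
pass 1:
  A via A→a a B: +{a}
  A via A→b b: +{b}
  B via B→A c c: +{a,b}
  B via B→c b: +{c}
  C via C→a c: +{a}
  S via S→C: +{a}
  S via S→c c: +{c}
  FIRST[S]={a,c}  FIRST[A]={a,b}  FIRST[B]={a,b,c}  FIRST[C]={a}
pass 2: (stable)
  FIRST[S]={a,c}  FIRST[A]={a,b}  FIRST[B]={a,b,c}  FIRST[C]={a}

FOLLOW iteration:
seed FOLLOW(S) with $
[1]
  A→C S: FOLLOW(C) ⊇ FIRST(S) = {a,c}; new: +{a,c}
  B→A c c: FOLLOW(A) ⊇ FIRST(c) = {c}; new: +{c}
  S→C: FOLLOW(C) ⊇ FOLLOW(S) ⊇ {$}; new: +{$}
  S→a A: FOLLOW(A) ⊇ FOLLOW(S) ⊇ {$}; new: +{$}
  S→a B: FOLLOW(B) ⊇ FOLLOW(S) ⊇ {$}; new: +{$}
  FOLLOW(S)={$}  FOLLOW(A)={$,c}  FOLLOW(B)={$}  FOLLOW(C)={$,a,c}
[2]
  A→C S: FOLLOW(S) ⊇ FOLLOW(A) ⊇ {$,c}; new: +{c}
  A→a a B: FOLLOW(B) ⊇ FOLLOW(A) ⊇ {$,c}; new: +{c}
  FOLLOW(S)={$,c}  FOLLOW(A)={$,c}  FOLLOW(B)={$,c}  FOLLOW(C)={$,a,c}
[3] — fixpoint
  FOLLOW(S)={$,c}  FOLLOW(A)={$,c}  FOLLOW(B)={$,c}  FOLLOW(C)={$,a,c}

FOLLOW(C) = ["$", "a", "c"]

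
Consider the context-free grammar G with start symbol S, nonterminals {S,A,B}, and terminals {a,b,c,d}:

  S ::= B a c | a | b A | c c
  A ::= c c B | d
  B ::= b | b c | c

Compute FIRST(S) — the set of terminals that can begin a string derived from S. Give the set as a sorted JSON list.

FIRST sets, iterate to fixpoint:
pass 1:
  A via A→c c B: +{c}
  A via A→d: +{d}
  B via B→b: +{b}
  B via B→c: +{c}
  S via S→B a c: +{b,c}
  S via S→a: +{a}
  S: {a,b,c}  A: {c,d}  B: {b,c}
pass 2: done
  S: {a,b,c}  A: {c,d}  B: {b,c}

FIRST(S) = ["a", "b", "c"]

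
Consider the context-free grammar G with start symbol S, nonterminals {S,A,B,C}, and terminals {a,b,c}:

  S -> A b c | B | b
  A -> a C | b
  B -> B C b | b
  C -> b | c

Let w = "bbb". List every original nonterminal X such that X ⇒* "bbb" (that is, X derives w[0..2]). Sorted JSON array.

Convert to CNF:
  S -> A X4 | B X5 | b
  A -> T0 C | b
  B -> B X3 | b
  C -> b | c
  T0 -> a
  T1 -> b
  T2 -> c
  X3 -> C T1
  X4 -> T1 T2
  X5 -> C T1

Fill CYK table bottom-up, restricted to cells inside w[0..2]:
  T[0,0] 'b' = {A,B,C,S,T1}  orig:{A,B,C,S}
  T[1,1] 'b' = {A,B,C,S,T1}  orig:{A,B,C,S}
  T[2,2] 'b' = {A,B,C,S,T1}  orig:{A,B,C,S}
  T[0,1] 'bb' = {X3,X5}  orig:{}
  T[1,2] 'bb' = {X3,X5}  orig:{}
  T[0,2] 'bbb' = {B,S}

Original NTs in T[0,2] deriving "bbb": ["B", "S"]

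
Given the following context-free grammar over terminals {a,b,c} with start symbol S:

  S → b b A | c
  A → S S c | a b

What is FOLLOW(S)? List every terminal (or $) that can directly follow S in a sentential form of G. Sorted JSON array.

FIRST iteration:
round 1:
  A via A→a b: +{a}
  S via S→b b A: +{b}
  S via S→c: +{c}
  FIRST[S]={b,c}  FIRST[A]={a}
round 2:
  A via A→S S c: +{b,c}
  FIRST[S]={b,c}  FIRST[A]={a,b,c}
round 3: — fixpoint
  FIRST[S]={b,c}  FIRST[A]={a,b,c}

Compute FOLLOW by fixpoint:
seed FOLLOW(S) with $
[1]
  A→S S c: FOLLOW(S) ⊇ FIRST(S) = {b,c}; new: +{b,c}
  S→b b A: FOLLOW(A) ⊇ FOLLOW(S) ⊇ {$,b,c}; new: +{$,b,c}
  FOLLOW(S)={$,b,c}  FOLLOW(A)={$,b,c}
[2] — fixpoint
  FOLLOW(S)={$,b,c}  FOLLOW(A)={$,b,c}

FOLLOW(S) = ["$", "b", "c"]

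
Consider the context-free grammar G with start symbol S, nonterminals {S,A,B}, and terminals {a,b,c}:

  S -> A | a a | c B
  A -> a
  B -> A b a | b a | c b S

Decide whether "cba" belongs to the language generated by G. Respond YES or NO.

Convert to CNF:
  S -> T1 T1 | T2 B | a
  A -> a
  B -> A X3 | T0 T1 | T2 X4
  T0 -> b
  T1 -> a
  T2 -> c
  X3 -> T0 T1
  X4 -> T0 S

Fill CYK table bottom-up:
  T[0,0] 'c' = {T2}  orig:{}
  T[1,1] 'b' = {T0}  orig:{}
  T[2,2] 'a' = {A,S,T1}  orig:{A,S}
  T[0,1] 'cb' = ∅
  T[1,2] 'ba' = {B,X3,X4}  orig:{B}
  T[0,2] 'cba' = {B,S}

S ∈ T[0,2] ⇒ YES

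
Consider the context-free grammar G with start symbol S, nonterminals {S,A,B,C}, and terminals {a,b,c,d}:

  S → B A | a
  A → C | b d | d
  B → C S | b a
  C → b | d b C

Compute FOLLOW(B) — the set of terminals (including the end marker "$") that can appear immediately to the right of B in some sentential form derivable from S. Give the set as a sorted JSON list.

Compute FIRST by fixpoint:
iter 1:
  A via A→b d: +{b}
  A via A→d: +{d}
  B via B→b a: +{b}
  C via C→b: +{b}
  C via C→d b C: +{d}
  S via S→B A: +{b}
  S via S→a: +{a}
  FIRST[S]={a,b}  FIRST[A]={b,d}  FIRST[B]={b}  FIRST[C]={b,d}
iter 2:
  B via B→C S: +{d}
  S via S→B A: +{d}
  FIRST[S]={a,b,d}  FIRST[A]={b,d}  FIRST[B]={b,d}  FIRST[C]={b,d}
iter 3: (no change)
  FIRST[S]={a,b,d}  FIRST[A]={b,d}  FIRST[B]={b,d}  FIRST[C]={b,d}

Compute FOLLOW by fixpoint:
initialize: $ ∈ FOLLOW(S)
[1]
  B→C S: FOLLOW(C) ⊇ FIRST(S) = {a,b,d}; new: +{a,b,d}
  S→B A: FOLLOW(B) ⊇ FIRST(A) = {b,d}; new: +{b,d}
  S→B A: FOLLOW(A) ⊇ FOLLOW(S) ⊇ {$}; new: +{$}
  FOLLOW(S)={$}  FOLLOW(A)={$}  FOLLOW(B)={b,d}  FOLLOW(C)={a,b,d}
[2]
  A→C: FOLLOW(C) ⊇ FOLLOW(A) ⊇ {$}; new: +{$}
  B→C S: FOLLOW(S) ⊇ FOLLOW(B) ⊇ {b,d}; new: +{b,d}
  S→B A: FOLLOW(A) ⊇ FOLLOW(S) ⊇ {$,b,d}; new: +{b,d}
  FOLLOW(S)={$,b,d}  FOLLOW(A)={$,b,d}  FOLLOW(B)={b,d}  FOLLOW(C)={$,a,b,d}
[3] (no change)
  FOLLOW(S)={$,b,d}  FOLLOW(A)={$,b,d}  FOLLOW(B)={b,d}  FOLLOW(C)={$,a,b,d}

FOLLOW(B) = ["b", "d"]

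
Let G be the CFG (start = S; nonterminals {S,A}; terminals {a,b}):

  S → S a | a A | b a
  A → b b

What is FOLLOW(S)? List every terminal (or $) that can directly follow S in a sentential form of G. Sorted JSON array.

FIRST iteration:
iter 1:
  A via A→b b: +{b}
  S via S→a A: +{a}
  S via S→b a: +{b}
  FIRST[S]={a,b}  FIRST[A]={b}
iter 2: — fixpoint
  FIRST[S]={a,b}  FIRST[A]={b}

FOLLOW sets:
FOLLOW(S) := {$}
[1]
  S→S a: FOLLOW(S) ⊇ FIRST(a) = {a}; new: +{a}
  S→a A: FOLLOW(A) ⊇ FOLLOW(S) ⊇ {$,a}; new: +{$,a}
  FOLLOW(S)={$,a}  FOLLOW(A)={$,a}
[2] (stable)
  FOLLOW(S)={$,a}  FOLLOW(A)={$,a}

FOLLOW(S) = ["$", "a"]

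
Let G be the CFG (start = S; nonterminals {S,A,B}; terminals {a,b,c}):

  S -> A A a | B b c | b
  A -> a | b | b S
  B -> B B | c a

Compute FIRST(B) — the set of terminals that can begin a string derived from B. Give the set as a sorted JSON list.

FIRST iteration:
[1]
  A via A→a: +{a}
  A via A→b: +{b}
  B via B→c a: +{c}
  S via S→A A a: +{a,b}
  S via S→B b c: +{c}
  FIRST(S)={a,b,c}  FIRST(A)={a,b}  FIRST(B)={c}
[2] done
  FIRST(S)={a,b,c}  FIRST(A)={a,b}  FIRST(B)={c}

FIRST(B) = ["c"]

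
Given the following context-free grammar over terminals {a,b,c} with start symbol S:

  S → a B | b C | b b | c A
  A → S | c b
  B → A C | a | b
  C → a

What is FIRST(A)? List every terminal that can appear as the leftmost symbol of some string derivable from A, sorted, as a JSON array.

FIRST sets, iterate to fixpoint:
pass 1:
  A via A→c b: +{c}
  B via B→A C: +{c}
  B via B→a: +{a}
  B via B→b: +{b}
  C via C→a: +{a}
  S via S→a B: +{a}
  S via S→b C: +{b}
  S via S→c A: +{c}
  S: {a,b,c}  A: {c}  B: {a,b,c}  C: {a}
pass 2:
  A via A→S: +{a,b}
  S: {a,b,c}  A: {a,b,c}  B: {a,b,c}  C: {a}
pass 3: done
  S: {a,b,c}  A: {a,b,c}  B: {a,b,c}  C: {a}

FIRST(A) = ["a", "b", "c"]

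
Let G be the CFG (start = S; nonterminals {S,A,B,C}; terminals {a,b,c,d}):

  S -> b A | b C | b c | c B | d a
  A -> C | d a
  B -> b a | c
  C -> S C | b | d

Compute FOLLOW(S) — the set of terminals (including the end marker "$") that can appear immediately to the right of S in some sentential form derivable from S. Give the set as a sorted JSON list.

FIRST sets, iterate to fixpoint:
pass 1:
  A via A→d a: +{d}
  B via B→b a: +{b}
  B via B→c: +{c}
  C via C→b: +{b}
  C via C→d: +{d}
  S via S→b A: +{b}
  S via S→c B: +{c}
  S via S→d a: +{d}
  S: {b,c,d}  A: {d}  B: {b,c}  C: {b,d}
pass 2:
  A via A→C: +{b}
  C via C→S C: +{c}
  S: {b,c,d}  A: {b,d}  B: {b,c}  C: {b,c,d}
pass 3:
  A via A→C: +{c}
  S: {b,c,d}  A: {b,c,d}  B: {b,c}  C: {b,c,d}
pass 4: (stable)
  S: {b,c,d}  A: {b,c,d}  B: {b,c}  C: {b,c,d}

FOLLOW iteration:
seed FOLLOW(S) with $
round 1:
  C→S C: FOLLOW(S) ⊇ FIRST(C) = {b,c,d}; new: +{b,c,d}
  S→b A: FOLLOW(A) ⊇ FOLLOW(S) ⊇ {$,b,c,d}; new: +{$,b,c,d}
  S→b C: FOLLOW(C) ⊇ FOLLOW(S) ⊇ {$,b,c,d}; new: +{$,b,c,d}
  S→c B: FOLLOW(B) ⊇ FOLLOW(S) ⊇ {$,b,c,d}; new: +{$,b,c,d}
  S: {$,b,c,d}  A: {$,b,c,d}  B: {$,b,c,d}  C: {$,b,c,d}
round 2: — fixpoint
  S: {$,b,c,d}  A: {$,b,c,d}  B: {$,b,c,d}  C: {$,b,c,d}

FOLLOW(S) = ["$", "b", "c", "d"]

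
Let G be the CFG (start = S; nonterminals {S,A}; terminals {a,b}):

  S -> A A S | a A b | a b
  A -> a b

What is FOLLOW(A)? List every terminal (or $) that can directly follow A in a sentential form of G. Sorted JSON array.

FIRST iteration:
round 1:
  A via A→a b: +{a}
  S via S→A A S: +{a}
  FIRST(S)={a}  FIRST(A)={a}
round 2: — fixpoint
  FIRST(S)={a}  FIRST(A)={a}

FOLLOW sets:
initialize: $ ∈ FOLLOW(S)
iter 1:
  S→A A S: FOLLOW(A) ⊇ FIRST(A) = {a}; new: +{a}
  S→a A b: FOLLOW(A) ⊇ FIRST(b) = {b}; new: +{b}
  FOLLOW[S]={$}  FOLLOW[A]={a,b}
iter 2: (stable)
  FOLLOW[S]={$}  FOLLOW[A]={a,b}

FOLLOW(A) = ["a", "b"]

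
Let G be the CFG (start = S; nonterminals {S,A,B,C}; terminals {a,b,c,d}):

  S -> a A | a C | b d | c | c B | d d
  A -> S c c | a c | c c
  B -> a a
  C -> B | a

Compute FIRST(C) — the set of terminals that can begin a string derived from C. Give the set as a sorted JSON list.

FIRST sets, iterate to fixpoint:
iter 1:
  A via A→a c: +{a}
  A via A→c c: +{c}
  B via B→a a: +{a}
  C via C→B: +{a}
  S via S→a A: +{a}
  S via S→b d: +{b}
  S via S→c: +{c}
  S via S→d d: +{d}
  FIRST(S)={a,b,c,d}  FIRST(A)={a,c}  FIRST(B)={a}  FIRST(C)={a}
iter 2:
  A via A→S c c: +{b,d}
  FIRST(S)={a,b,c,d}  FIRST(A)={a,b,c,d}  FIRST(B)={a}  FIRST(C)={a}
iter 3: (no change)
  FIRST(S)={a,b,c,d}  FIRST(A)={a,b,c,d}  FIRST(B)={a}  FIRST(C)={a}

FIRST(C) = ["a"]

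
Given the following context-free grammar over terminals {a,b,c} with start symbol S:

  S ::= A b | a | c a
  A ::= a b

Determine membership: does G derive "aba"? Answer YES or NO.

Convert to CNF:
  S -> A T1 | T2 T0 | a
  A -> T0 T1
  T0 -> a
  T1 -> b
  T2 -> c

CYK fill:
  cell(0,0) a: {S,T0}  orig:{S}
  cell(1,1) b: {T1}  orig:{}
  cell(2,2) a: {S,T0}  orig:{S}
  cell(0,1) ab: {A}
  cell(1,2) ba: ∅
  cell(0,2) aba: ∅

S ∉ T[0,2] ⇒ NO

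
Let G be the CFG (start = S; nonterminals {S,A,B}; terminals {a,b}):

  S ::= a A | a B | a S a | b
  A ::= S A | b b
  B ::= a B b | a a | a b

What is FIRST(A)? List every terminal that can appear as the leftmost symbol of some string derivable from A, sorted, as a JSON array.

Compute FIRST by fixpoint:
pass 1:
  A via A→b b: +{b}
  B via B→a B b: +{a}
  S via S→a A: +{a}
  S via S→b: +{b}
  FIRST[S]={a,b}  FIRST[A]={b}  FIRST[B]={a}
pass 2:
  A via A→S A: +{a}
  FIRST[S]={a,b}  FIRST[A]={a,b}  FIRST[B]={a}
pass 3: (no change)
  FIRST[S]={a,b}  FIRST[A]={a,b}  FIRST[B]={a}

FIRST(A) = ["a", "b"]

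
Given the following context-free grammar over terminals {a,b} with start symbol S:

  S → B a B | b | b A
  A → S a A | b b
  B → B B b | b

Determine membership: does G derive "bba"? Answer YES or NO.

Convert to CNF:
  S -> B X4 | T1 A | b
  A -> S X2 | T1 T1
  B -> B X3 | b
  T0 -> a
  T1 -> b
  X2 -> T0 A
  X3 -> B T1
  X4 -> T0 B

CYK table (by increasing span):
  T[0,0] 'b' = {B,S,T1}  orig:{B,S}
  T[1,1] 'b' = {B,S,T1}  orig:{B,S}
  T[2,2] 'a' = {T0}  orig:{}
  T[0,1] 'bb' = {A,X3}  orig:{A}
  T[1,2] 'ba' = ∅
  T[0,2] 'bba' = ∅

S ∉ T[0,2] ⇒ NO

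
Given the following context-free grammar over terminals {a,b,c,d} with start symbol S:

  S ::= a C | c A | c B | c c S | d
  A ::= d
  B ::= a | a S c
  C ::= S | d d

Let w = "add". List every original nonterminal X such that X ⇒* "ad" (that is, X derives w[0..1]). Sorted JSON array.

Convert to CNF:
  S -> T0 C | T1 A | T1 B | T1 X5 | d
  A -> d
  B -> T0 X3 | a
  C -> T0 C | T1 A | T1 B | T1 X4 | T2 T2 | d
  T0 -> a
  T1 -> c
  T2 -> d
  X3 -> S T1
  X4 -> T1 S
  X5 -> T1 S

Fill CYK table bottom-up — only the sub-triangle for w[0..1]:
  [0..0]={B,T0}  "a"  orig:{B}
  [1..1]={A,C,S,T2}  "d"  orig:{A,C,S}
  [0..1]={C,S}  "ad"

Original NTs in T[0,1] deriving "ad": ["C", "S"]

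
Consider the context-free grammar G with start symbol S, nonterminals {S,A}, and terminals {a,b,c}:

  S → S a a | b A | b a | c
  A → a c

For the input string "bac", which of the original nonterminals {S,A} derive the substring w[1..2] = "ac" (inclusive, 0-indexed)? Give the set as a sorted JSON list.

CNF form of G:
  S -> S X3 | T2 A | T2 T0 | c
  A -> T0 T1
  T0 -> a
  T1 -> c
  T2 -> b
  X3 -> T0 T0

CYK fill (cells [i..j] with 1 ≤ i ≤ j ≤ 2 only):
  T[1,1] 'a' = {T0}  orig:{}
  T[2,2] 'c' = {S,T1}  orig:{S}
  T[1,2] 'ac' = {A}

Original NTs in T[1,2] deriving "ac": ["A"]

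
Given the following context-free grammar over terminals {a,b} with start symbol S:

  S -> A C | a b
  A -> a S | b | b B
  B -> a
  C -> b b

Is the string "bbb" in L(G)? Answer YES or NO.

CNF form of G:
  S -> A C | T0 T1
  A -> T0 S | T1 B | b
  B -> a
  C -> T1 T1
  T0 -> a
  T1 -> b

Fill CYK table bottom-up:
  [0..0]={A,T1}  "b"  orig:{A}
  [1..1]={A,T1}  "b"  orig:{A}
  [2..2]={A,T1}  "b"  orig:{A}
  [0..1]={C}  "bb"
  [1..2]={C}  "bb"
  [0..2]={S}  "bbb"

S ∈ T[0,2] ⇒ YES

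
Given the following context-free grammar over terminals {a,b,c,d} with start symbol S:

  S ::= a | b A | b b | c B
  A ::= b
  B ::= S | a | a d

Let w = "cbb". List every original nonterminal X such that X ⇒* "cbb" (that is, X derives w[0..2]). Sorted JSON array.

Convert to CNF:
  S -> T2 A | T2 T2 | T3 B | a
  A -> b
  B -> T0 T1 | T2 A | T2 T2 | T3 B | a
  T0 -> a
  T1 -> d
  T2 -> b
  T3 -> c

CYK fill (cells [i..j] with 0 ≤ i ≤ j ≤ 2 only):
  cell(0,0) c: {T3}  orig:{}
  cell(1,1) b: {A,T2}  orig:{A}
  cell(2,2) b: {A,T2}  orig:{A}
  cell(0,1) cb: ∅
  cell(1,2) bb: {B,S}
  cell(0,2) cbb: {B,S}

Original NTs in T[0,2] deriving "cbb": ["B", "S"]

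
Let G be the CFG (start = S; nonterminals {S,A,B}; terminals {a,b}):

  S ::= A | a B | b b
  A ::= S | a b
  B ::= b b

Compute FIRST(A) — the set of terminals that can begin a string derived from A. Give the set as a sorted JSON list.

FIRST sets, iterate to fixpoint:
round 1:
  A via A→a b: +{a}
  B via B→b b: +{b}
  S via S→A: +{a}
  S via S→b b: +{b}
  FIRST(S)={a,b}  FIRST(A)={a}  FIRST(B)={b}
round 2:
  A via A→S: +{b}
  FIRST(S)={a,b}  FIRST(A)={a,b}  FIRST(B)={b}
round 3: (no change)
  FIRST(S)={a,b}  FIRST(A)={a,b}  FIRST(B)={b}

FIRST(A) = ["a", "b"]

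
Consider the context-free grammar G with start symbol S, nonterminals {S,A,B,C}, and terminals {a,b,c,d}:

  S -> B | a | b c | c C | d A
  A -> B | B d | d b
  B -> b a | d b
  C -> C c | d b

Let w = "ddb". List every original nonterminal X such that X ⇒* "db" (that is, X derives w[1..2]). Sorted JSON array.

Convert to CNF:
  S -> T0 A | T0 T1 | T1 T2 | T1 T3 | T3 C | a
  A -> B T0 | T0 T1 | T1 T2
  B -> T0 T1 | T1 T2
  C -> C T3 | T0 T1
  T0 -> d
  T1 -> b
  T2 -> a
  T3 -> c

CYK table (by increasing span) (cells [i..j] with 1 ≤ i ≤ j ≤ 2 only):
  T[1,1] 'd' = {T0}  orig:{}
  T[2,2] 'b' = {T1}  orig:{}
  T[1,2] 'db' = {A,B,C,S}

Original NTs in T[1,2] deriving "db": ["A", "B", "C", "S"]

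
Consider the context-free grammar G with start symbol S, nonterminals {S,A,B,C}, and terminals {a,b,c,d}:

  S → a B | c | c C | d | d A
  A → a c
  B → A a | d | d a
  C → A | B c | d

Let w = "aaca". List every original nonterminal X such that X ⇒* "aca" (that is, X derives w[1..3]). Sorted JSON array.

Convert to CNF:
  S -> T0 B | T1 C | T2 A | c | d
  A -> T0 T1
  B -> A T0 | T2 T0 | d
  C -> B T1 | T0 T1 | d
  T0 -> a
  T1 -> c
  T2 -> d

Fill CYK table bottom-up, restricted to cells inside w[1..3]:
  T[1,1] 'a' = {T0}  orig:{}
  T[2,2] 'c' = {S,T1}  orig:{S}
  T[3,3] 'a' = {T0}  orig:{}
  T[1,2] 'ac' = {A,C}
  T[2,3] 'ca' = ∅
  T[1,3] 'aca' = {B}

Original NTs in T[1,3] deriving "aca": ["B"]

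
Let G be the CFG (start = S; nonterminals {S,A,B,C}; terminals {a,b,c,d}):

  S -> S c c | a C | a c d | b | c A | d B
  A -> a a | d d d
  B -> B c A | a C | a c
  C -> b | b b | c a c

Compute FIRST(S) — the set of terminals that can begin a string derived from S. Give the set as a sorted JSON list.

FIRST iteration:
round 1:
  A via A→a a: +{a}
  A via A→d d d: +{d}
  B via B→a C: +{a}
  C via C→b: +{b}
  C via C→c a c: +{c}
  S via S→a C: +{a}
  S via S→b: +{b}
  S via S→c A: +{c}
  S via S→d B: +{d}
  S: {a,b,c,d}  A: {a,d}  B: {a}  C: {b,c}
round 2: done
  S: {a,b,c,d}  A: {a,d}  B: {a}  C: {b,c}

FIRST(S) = ["a", "b", "c", "d"]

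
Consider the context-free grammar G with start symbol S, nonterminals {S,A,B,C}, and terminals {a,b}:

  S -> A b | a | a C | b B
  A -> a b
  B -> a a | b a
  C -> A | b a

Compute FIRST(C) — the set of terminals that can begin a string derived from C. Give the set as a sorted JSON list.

Compute FIRST by fixpoint:
[1]
  A via A→a b: +{a}
  B via B→a a: +{a}
  B via B→b a: +{b}
  C via C→A: +{a}
  C via C→b a: +{b}
  S via S→A b: +{a}
  S via S→b B: +{b}
  FIRST[S]={a,b}  FIRST[A]={a}  FIRST[B]={a,b}  FIRST[C]={a,b}
[2] — fixpoint
  FIRST[S]={a,b}  FIRST[A]={a}  FIRST[B]={a,b}  FIRST[C]={a,b}

FIRST(C) = ["a", "b"]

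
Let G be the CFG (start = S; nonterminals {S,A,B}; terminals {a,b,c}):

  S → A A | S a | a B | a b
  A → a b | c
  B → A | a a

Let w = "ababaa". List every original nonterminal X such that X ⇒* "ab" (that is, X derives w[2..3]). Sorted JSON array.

Convert to CNF:
  S -> A A | S T0 | T0 B | T0 T1
  A -> T0 T1 | c
  B -> T0 T0 | T0 T1 | c
  T0 -> a
  T1 -> b

CYK table (by increasing span) — only the sub-triangle for w[2..3]:
  cell(2,2) a: {T0}  orig:{}
  cell(3,3) b: {T1}  orig:{}
  cell(2,3) ab: {A,B,S}

Original NTs in T[2,3] deriving "ab": ["A", "B", "S"]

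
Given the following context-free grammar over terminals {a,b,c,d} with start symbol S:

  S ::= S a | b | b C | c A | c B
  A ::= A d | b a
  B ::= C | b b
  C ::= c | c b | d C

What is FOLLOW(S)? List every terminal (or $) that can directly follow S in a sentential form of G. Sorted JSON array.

Compute FIRST by fixpoint:
round 1:
  A via A→b a: +{b}
  B via B→b b: +{b}
  C via C→c: +{c}
  C via C→d C: +{d}
  S via S→b: +{b}
  S via S→c A: +{c}
  FIRST(S)={b,c}  FIRST(A)={b}  FIRST(B)={b}  FIRST(C)={c,d}
round 2:
  B via B→C: +{c,d}
  FIRST(S)={b,c}  FIRST(A)={b}  FIRST(B)={b,c,d}  FIRST(C)={c,d}
round 3: (no change)
  FIRST(S)={b,c}  FIRST(A)={b}  FIRST(B)={b,c,d}  FIRST(C)={c,d}

FOLLOW iteration:
FOLLOW(S) := {$}
iter 1:
  A→A d: FOLLOW(A) ⊇ FIRST(d) = {d}; new: +{d}
  S→S a: FOLLOW(S) ⊇ FIRST(a) = {a}; new: +{a}
  S→b C: FOLLOW(C) ⊇ FOLLOW(S) ⊇ {$,a}; new: +{$,a}
  S→c A: FOLLOW(A) ⊇ FOLLOW(S) ⊇ {$,a}; new: +{$,a}
  S→c B: FOLLOW(B) ⊇ FOLLOW(S) ⊇ {$,a}; new: +{$,a}
  FOLLOW(S)={$,a}  FOLLOW(A)={$,a,d}  FOLLOW(B)={$,a}  FOLLOW(C)={$,a}
iter 2: done
  FOLLOW(S)={$,a}  FOLLOW(A)={$,a,d}  FOLLOW(B)={$,a}  FOLLOW(C)={$,a}

FOLLOW(S) = ["$", "a"]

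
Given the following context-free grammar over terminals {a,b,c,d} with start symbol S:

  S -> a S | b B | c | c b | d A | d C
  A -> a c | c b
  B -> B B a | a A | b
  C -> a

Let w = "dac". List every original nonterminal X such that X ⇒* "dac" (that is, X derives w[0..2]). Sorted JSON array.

Convert to CNF:
  S -> T0 S | T1 T2 | T2 B | T3 A | T3 C | c
  A -> T0 T1 | T1 T2
  B -> B X4 | T0 A | b
  C -> a
  T0 -> a
  T1 -> c
  T2 -> b
  T3 -> d
  X4 -> B T0

CYK table (by increasing span) (cells [i..j] with 0 ≤ i ≤ j ≤ 2 only):
  [0..0]={T3}  "d"  orig:{}
  [1..1]={C,T0}  "a"  orig:{C}
  [2..2]={S,T1}  "c"  orig:{S}
  [0..1]={S}  "da"
  [1..2]={A,S}  "ac"
  [0..2]={S}  "dac"

Original NTs in T[0,2] deriving "dac": ["S"]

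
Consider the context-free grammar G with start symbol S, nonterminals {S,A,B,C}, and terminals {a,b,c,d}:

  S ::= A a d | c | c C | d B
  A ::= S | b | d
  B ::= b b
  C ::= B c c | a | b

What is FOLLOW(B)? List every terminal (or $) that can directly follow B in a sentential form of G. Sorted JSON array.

Compute FIRST by fixpoint:
round 1:
  A via A→b: +{b}
  A via A→d: +{d}
  B via B→b b: +{b}
  C via C→B c c: +{b}
  C via C→a: +{a}
  S via S→A a d: +{b,d}
  S via S→c: +{c}
  FIRST(S)={b,c,d}  FIRST(A)={b,d}  FIRST(B)={b}  FIRST(C)={a,b}
round 2:
  A via A→S: +{c}
  FIRST(S)={b,c,d}  FIRST(A)={b,c,d}  FIRST(B)={b}  FIRST(C)={a,b}
round 3: (no change)
  FIRST(S)={b,c,d}  FIRST(A)={b,c,d}  FIRST(B)={b}  FIRST(C)={a,b}

FOLLOW iteration:
initialize: $ ∈ FOLLOW(S)
pass 1:
  C→B c c: FOLLOW(B) ⊇ FIRST(c) = {c}; new: +{c}
  S→A a d: FOLLOW(A) ⊇ FIRST(a) = {a}; new: +{a}
  S→c C: FOLLOW(C) ⊇ FOLLOW(S) ⊇ {$}; new: +{$}
  S→d B: FOLLOW(B) ⊇ FOLLOW(S) ⊇ {$}; new: +{$}
  S: {$}  A: {a}  B: {$,c}  C: {$}
pass 2:
  A→S: FOLLOW(S) ⊇ FOLLOW(A) ⊇ {a}; new: +{a}
  S→c C: FOLLOW(C) ⊇ FOLLOW(S) ⊇ {$,a}; new: +{a}
  S→d B: FOLLOW(B) ⊇ FOLLOW(S) ⊇ {$,a}; new: +{a}
  S: {$,a}  A: {a}  B: {$,a,c}  C: {$,a}
pass 3: — fixpoint
  S: {$,a}  A: {a}  B: {$,a,c}  C: {$,a}

FOLLOW(B) = ["$", "a", "c"]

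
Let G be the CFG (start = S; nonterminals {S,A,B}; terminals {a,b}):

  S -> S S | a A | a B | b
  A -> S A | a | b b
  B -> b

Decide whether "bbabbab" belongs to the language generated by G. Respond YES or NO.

CNF form of G:
  S -> S S | T1 A | T1 B | b
  A -> S A | T0 T0 | a
  B -> b
  T0 -> b
  T1 -> a

CYK table (by increasing span):
  [0..0]={B,S,T0}  "b"  orig:{B,S}
  [1..1]={B,S,T0}  "b"  orig:{B,S}
  [2..2]={A,T1}  "a"  orig:{A}
  [3..3]={B,S,T0}  "b"  orig:{B,S}
  [4..4]={B,S,T0}  "b"  orig:{B,S}
  [5..5]={A,T1}  "a"  orig:{A}
  [6..6]={B,S,T0}  "b"  orig:{B,S}
  [0..1]={A,S}  "bb"
  [1..2]={A}  "ba"
  [2..3]={S}  "ab"
  [3..4]={A,S}  "bb"
  [4..5]={A}  "ba"
  [5..6]={S}  "ab"
  [0..2]={A}  "bba"
  [1..3]={S}  "bab"
  [2..4]={S}  "abb"
  [3..5]={A}  "bba"
  [4..6]={S}  "bab"
  [0..3]={S}  "bbab"
  [1..4]={S}  "babb"
  [2..5]={A,S}  "abba"
  [3..6]={S}  "bbab"
  [0..4]={S}  "bbabb"
  [1..5]={A,S}  "babba"
  [2..6]={S}  "abbab"
  [0..5]={A,S}  "bbabba"
  [1..6]={S}  "babbab"
  [0..6]={S}  "bbabbab"

S ∈ T[0,6] ⇒ YES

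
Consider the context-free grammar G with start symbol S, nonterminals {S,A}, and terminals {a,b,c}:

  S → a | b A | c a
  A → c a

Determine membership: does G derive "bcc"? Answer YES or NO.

CNF form of G:
  S -> T0 T1 | T2 A | a
  A -> T0 T1
  T0 -> c
  T1 -> a
  T2 -> b

CYK table (by increasing span):
  [0..0]={T2}  "b"  orig:{}
  [1..1]={T0}  "c"  orig:{}
  [2..2]={T0}  "c"  orig:{}
  [0..1]=∅  "bc"
  [1..2]=∅  "cc"
  [0..2]=∅  "bcc"

S ∉ T[0,2] ⇒ NO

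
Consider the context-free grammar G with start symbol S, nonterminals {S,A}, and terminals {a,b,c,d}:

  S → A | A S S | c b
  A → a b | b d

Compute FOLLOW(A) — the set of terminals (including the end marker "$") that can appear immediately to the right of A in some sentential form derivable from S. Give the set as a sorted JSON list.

FIRST sets, iterate to fixpoint:
[1]
  A via A→a b: +{a}
  A via A→b d: +{b}
  S via S→A: +{a,b}
  S via S→c b: +{c}
  S: {a,b,c}  A: {a,b}
[2] (stable)
  S: {a,b,c}  A: {a,b}

FOLLOW sets:
seed FOLLOW(S) with $
round 1:
  S→A: FOLLOW(A) ⊇ FOLLOW(S) ⊇ {$}; new: +{$}
  S→A S S: FOLLOW(A) ⊇ FIRST(S) = {a,b,c}; new: +{a,b,c}
  S→A S S: FOLLOW(S) ⊇ FIRST(S) = {a,b,c}; new: +{a,b,c}
  FOLLOW[S]={$,a,b,c}  FOLLOW[A]={$,a,b,c}
round 2: (no change)
  FOLLOW[S]={$,a,b,c}  FOLLOW[A]={$,a,b,c}

FOLLOW(A) = ["$", "a", "b", "c"]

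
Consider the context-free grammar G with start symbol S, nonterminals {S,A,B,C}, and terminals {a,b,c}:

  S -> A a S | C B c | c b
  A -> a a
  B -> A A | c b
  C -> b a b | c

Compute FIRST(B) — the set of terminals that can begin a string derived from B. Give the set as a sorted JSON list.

Compute FIRST by fixpoint:
round 1:
  A via A→a a: +{a}
  B via B→A A: +{a}
  B via B→c b: +{c}
  C via C→b a b: +{b}
  C via C→c: +{c}
  S via S→A a S: +{a}
  S via S→C B c: +{b,c}
  S: {a,b,c}  A: {a}  B: {a,c}  C: {b,c}
round 2: (stable)
  S: {a,b,c}  A: {a}  B: {a,c}  C: {b,c}

FIRST(B) = ["a", "c"]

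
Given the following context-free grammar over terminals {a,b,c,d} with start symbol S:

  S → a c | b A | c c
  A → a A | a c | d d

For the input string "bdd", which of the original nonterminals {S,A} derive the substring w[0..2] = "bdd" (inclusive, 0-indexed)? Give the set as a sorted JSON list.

CNF form of G:
  S -> T0 T1 | T1 T1 | T3 A
  A -> T0 A | T0 T1 | T2 T2
  T0 -> a
  T1 -> c
  T2 -> d
  T3 -> b

CYK table (by increasing span) (cells [i..j] with 0 ≤ i ≤ j ≤ 2 only):
  T[0,0] 'b' = {T3}  orig:{}
  T[1,1] 'd' = {T2}  orig:{}
  T[2,2] 'd' = {T2}  orig:{}
  T[0,1] 'bd' = ∅
  T[1,2] 'dd' = {A}
  T[0,2] 'bdd' = {S}

Original NTs in T[0,2] deriving "bdd": ["S"]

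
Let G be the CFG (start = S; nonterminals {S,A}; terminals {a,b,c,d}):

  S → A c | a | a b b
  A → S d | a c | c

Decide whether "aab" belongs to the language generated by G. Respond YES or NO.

Convert to CNF:
  S -> A T2 | T1 X4 | a
  A -> S T0 | T1 T2 | c
  T0 -> d
  T1 -> a
  T2 -> c
  T3 -> b
  X4 -> T3 T3

CYK table (by increasing span):
  [0..0]={S,T1}  "a"  orig:{S}
  [1..1]={S,T1}  "a"  orig:{S}
  [2..2]={T3}  "b"  orig:{}
  [0..1]=∅  "aa"
  [1..2]=∅  "ab"
  [0..2]=∅  "aab"

S ∉ T[0,2] ⇒ NO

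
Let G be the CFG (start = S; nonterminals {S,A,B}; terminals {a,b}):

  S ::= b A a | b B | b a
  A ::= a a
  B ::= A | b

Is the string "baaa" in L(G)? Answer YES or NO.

Convert to CNF:
  S -> T1 B | T1 T0 | T1 X2
  A -> T0 T0
  B -> T0 T0 | b
  T0 -> a
  T1 -> b
  X2 -> A T0

Fill CYK table bottom-up:
  cell(0,0) b: {B,T1}  orig:{B}
  cell(1,1) a: {T0}  orig:{}
  cell(2,2) a: {T0}  orig:{}
  cell(3,3) a: {T0}  orig:{}
  cell(0,1) ba: {S}
  cell(1,2) aa: {A,B}
  cell(2,3) aa: {A,B}
  cell(0,2) baa: {S}
  cell(1,3) aaa: {X2}  orig:{}
  cell(0,3) baaa: {S}

S ∈ T[0,3] ⇒ YES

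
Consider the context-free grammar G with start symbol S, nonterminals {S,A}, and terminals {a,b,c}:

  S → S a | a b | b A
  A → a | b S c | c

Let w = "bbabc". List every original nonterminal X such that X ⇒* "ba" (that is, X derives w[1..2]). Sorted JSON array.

Convert to CNF:
  S -> S T2 | T0 A | T2 T0
  A -> T0 X3 | a | c
  T0 -> b
  T1 -> c
  T2 -> a
  X3 -> S T1

CYK fill — only the sub-triangle for w[1..2]:
  [1..1]={T0}  "b"  orig:{}
  [2..2]={A,T2}  "a"  orig:{A}
  [1..2]={S}  "ba"

Original NTs in T[1,2] deriving "ba": ["S"]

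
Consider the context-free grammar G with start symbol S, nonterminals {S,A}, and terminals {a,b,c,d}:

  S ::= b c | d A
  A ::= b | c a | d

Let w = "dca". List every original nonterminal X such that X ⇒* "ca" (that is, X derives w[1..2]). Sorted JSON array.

CNF form of G:
  S -> T2 T0 | T3 A
  A -> T0 T1 | b | d
  T0 -> c
  T1 -> a
  T2 -> b
  T3 -> d

CYK table (by increasing span) (cells [i..j] with 1 ≤ i ≤ j ≤ 2 only):
  T[1,1] 'c' = {T0}  orig:{}
  T[2,2] 'a' = {T1}  orig:{}
  T[1,2] 'ca' = {A}

Original NTs in T[1,2] deriving "ca": ["A"]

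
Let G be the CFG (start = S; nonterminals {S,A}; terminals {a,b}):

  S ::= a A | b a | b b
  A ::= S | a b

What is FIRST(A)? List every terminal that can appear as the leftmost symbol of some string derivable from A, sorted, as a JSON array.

Compute FIRST by fixpoint:
round 1:
  A via A→a b: +{a}
  S via S→a A: +{a}
  S via S→b a: +{b}
  FIRST[S]={a,b}  FIRST[A]={a}
round 2:
  A via A→S: +{b}
  FIRST[S]={a,b}  FIRST[A]={a,b}
round 3: done
  FIRST[S]={a,b}  FIRST[A]={a,b}

FIRST(A) = ["a", "b"]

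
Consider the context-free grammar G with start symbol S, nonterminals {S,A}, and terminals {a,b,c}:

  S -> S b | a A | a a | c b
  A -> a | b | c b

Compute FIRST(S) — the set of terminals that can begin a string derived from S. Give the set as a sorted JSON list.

Compute FIRST by fixpoint:
pass 1:
  A via A→a: +{a}
  A via A→b: +{b}
  A via A→c b: +{c}
  S via S→a A: +{a}
  S via S→c b: +{c}
  S: {a,c}  A: {a,b,c}
pass 2: done
  S: {a,c}  A: {a,b,c}

FIRST(S) = ["a", "c"]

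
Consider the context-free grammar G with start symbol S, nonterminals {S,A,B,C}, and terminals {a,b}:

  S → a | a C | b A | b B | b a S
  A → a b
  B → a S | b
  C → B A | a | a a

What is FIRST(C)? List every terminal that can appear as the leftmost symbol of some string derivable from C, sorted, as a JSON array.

Compute FIRST by fixpoint:
iter 1:
  A via A→a b: +{a}
  B via B→a S: +{a}
  B via B→b: +{b}
  C via C→B A: +{a,b}
  S via S→a: +{a}
  S via S→b A: +{b}
  S: {a,b}  A: {a}  B: {a,b}  C: {a,b}
iter 2: — fixpoint
  S: {a,b}  A: {a}  B: {a,b}  C: {a,b}

FIRST(C) = ["a", "b"]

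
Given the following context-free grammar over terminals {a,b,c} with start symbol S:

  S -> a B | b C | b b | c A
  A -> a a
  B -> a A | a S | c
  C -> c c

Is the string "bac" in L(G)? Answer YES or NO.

CNF form of G:
  S -> T0 B | T1 A | T2 C | T2 T2
  A -> T0 T0
  B -> T0 A | T0 S | c
  C -> T1 T1
  T0 -> a
  T1 -> c
  T2 -> b

CYK fill:
  [0..0]={T2}  "b"  orig:{}
  [1..1]={T0}  "a"  orig:{}
  [2..2]={B,T1}  "c"  orig:{B}
  [0..1]=∅  "ba"
  [1..2]={S}  "ac"
  [0..2]=∅  "bac"

S ∉ T[0,2] ⇒ NO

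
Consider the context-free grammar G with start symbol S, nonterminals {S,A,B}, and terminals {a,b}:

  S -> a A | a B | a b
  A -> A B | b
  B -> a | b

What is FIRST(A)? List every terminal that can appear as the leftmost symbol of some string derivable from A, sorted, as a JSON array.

FIRST iteration:
round 1:
  A via A→b: +{b}
  B via B→a: +{a}
  B via B→b: +{b}
  S via S→a A: +{a}
  FIRST[S]={a}  FIRST[A]={b}  FIRST[B]={a,b}
round 2: — fixpoint
  FIRST[S]={a}  FIRST[A]={b}  FIRST[B]={a,b}

FIRST(A) = ["b"]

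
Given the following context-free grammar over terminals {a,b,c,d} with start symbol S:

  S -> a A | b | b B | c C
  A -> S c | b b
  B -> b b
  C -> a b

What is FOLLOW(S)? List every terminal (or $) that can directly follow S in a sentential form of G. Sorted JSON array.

Compute FIRST by fixpoint:
round 1:
  A via A→b b: +{b}
  B via B→b b: +{b}
  C via C→a b: +{a}
  S via S→a A: +{a}
  S via S→b: +{b}
  S via S→c C: +{c}
  S: {a,b,c}  A: {b}  B: {b}  C: {a}
round 2:
  A via A→S c: +{a,c}
  S: {a,b,c}  A: {a,b,c}  B: {b}  C: {a}
round 3: (stable)
  S: {a,b,c}  A: {a,b,c}  B: {b}  C: {a}

Compute FOLLOW by fixpoint:
seed FOLLOW(S) with $
pass 1:
  A→S c: FOLLOW(S) ⊇ FIRST(c) = {c}; new: +{c}
  S→a A: FOLLOW(A) ⊇ FOLLOW(S) ⊇ {$,c}; new: +{$,c}
  S→b B: FOLLOW(B) ⊇ FOLLOW(S) ⊇ {$,c}; new: +{$,c}
  S→c C: FOLLOW(C) ⊇ FOLLOW(S) ⊇ {$,c}; new: +{$,c}
  S: {$,c}  A: {$,c}  B: {$,c}  C: {$,c}
pass 2: (no change)
  S: {$,c}  A: {$,c}  B: {$,c}  C: {$,c}

FOLLOW(S) = ["$", "c"]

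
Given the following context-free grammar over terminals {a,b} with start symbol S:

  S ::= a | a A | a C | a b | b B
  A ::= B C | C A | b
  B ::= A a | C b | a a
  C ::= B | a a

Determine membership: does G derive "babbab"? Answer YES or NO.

CNF form of G:
  S -> T0 A | T0 C | T0 T1 | T1 B | a
  A -> B C | C A | b
  B -> A T0 | C T1 | T0 T0
  C -> A T0 | C T1 | T0 T0
  T0 -> a
  T1 -> b

Fill CYK table bottom-up:
  [0..0]={A,T1}  "b"  orig:{A}
  [1..1]={S,T0}  "a"  orig:{S}
  [2..2]={A,T1}  "b"  orig:{A}
  [3..3]={A,T1}  "b"  orig:{A}
  [4..4]={S,T0}  "a"  orig:{S}
  [5..5]={A,T1}  "b"  orig:{A}
  [0..1]={B,C}  "ba"
  [1..2]={S}  "ab"
  [2..3]=∅  "bb"
  [3..4]={B,C}  "ba"
  [4..5]={S}  "ab"
  [0..2]={A,B,C}  "bab"
  [1..3]=∅  "abb"
  [2..4]={S}  "bba"
  [3..5]={A,B,C}  "bab"
  [0..3]={A,B,C}  "babb"
  [1..4]=∅  "abba"
  [2..5]={S}  "bbab"
  [0..4]={A,B,C}  "babba"
  [1..5]=∅  "abbab"
  [0..5]={A,B,C}  "babbab"

S ∉ T[0,5] ⇒ NO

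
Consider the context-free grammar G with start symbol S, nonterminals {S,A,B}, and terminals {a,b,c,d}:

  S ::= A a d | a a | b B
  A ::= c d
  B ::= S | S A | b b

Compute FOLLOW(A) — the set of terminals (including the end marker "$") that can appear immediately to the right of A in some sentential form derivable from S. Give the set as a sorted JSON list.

Compute FIRST by fixpoint:
round 1:
  A via A→c d: +{c}
  B via B→b b: +{b}
  S via S→A a d: +{c}
  S via S→a a: +{a}
  S via S→b B: +{b}
  FIRST[S]={a,b,c}  FIRST[A]={c}  FIRST[B]={b}
round 2:
  B via B→S: +{a,c}
  FIRST[S]={a,b,c}  FIRST[A]={c}  FIRST[B]={a,b,c}
round 3: (no change)
  FIRST[S]={a,b,c}  FIRST[A]={c}  FIRST[B]={a,b,c}

Compute FOLLOW by fixpoint:
FOLLOW(S) := {$}
iter 1:
  B→S A: FOLLOW(S) ⊇ FIRST(A) = {c}; new: +{c}
  S→A a d: FOLLOW(A) ⊇ FIRST(a) = {a}; new: +{a}
  S→b B: FOLLOW(B) ⊇ FOLLOW(S) ⊇ {$,c}; new: +{$,c}
  FOLLOW(S)={$,c}  FOLLOW(A)={a}  FOLLOW(B)={$,c}
iter 2:
  B→S A: FOLLOW(A) ⊇ FOLLOW(B) ⊇ {$,c}; new: +{$,c}
  FOLLOW(S)={$,c}  FOLLOW(A)={$,a,c}  FOLLOW(B)={$,c}
iter 3: done
  FOLLOW(S)={$,c}  FOLLOW(A)={$,a,c}  FOLLOW(B)={$,c}

FOLLOW(A) = ["$", "a", "c"]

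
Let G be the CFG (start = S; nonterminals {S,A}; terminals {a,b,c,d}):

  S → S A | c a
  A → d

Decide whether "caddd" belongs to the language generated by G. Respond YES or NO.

CNF form of G:
  S -> S A | T0 T1
  A -> d
  T0 -> c
  T1 -> a

CYK fill:
  [0..0]={T0}  "c"  orig:{}
  [1..1]={T1}  "a"  orig:{}
  [2..2]={A}  "d"
  [3..3]={A}  "d"
  [4..4]={A}  "d"
  [0..1]={S}  "ca"
  [1..2]=∅  "ad"
  [2..3]=∅  "dd"
  [3..4]=∅  "dd"
  [0..2]={S}  "cad"
  [1..3]=∅  "add"
  [2..4]=∅  "ddd"
  [0..3]={S}  "cadd"
  [1..4]=∅  "addd"
  [0..4]={S}  "caddd"

S ∈ T[0,4] ⇒ YES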